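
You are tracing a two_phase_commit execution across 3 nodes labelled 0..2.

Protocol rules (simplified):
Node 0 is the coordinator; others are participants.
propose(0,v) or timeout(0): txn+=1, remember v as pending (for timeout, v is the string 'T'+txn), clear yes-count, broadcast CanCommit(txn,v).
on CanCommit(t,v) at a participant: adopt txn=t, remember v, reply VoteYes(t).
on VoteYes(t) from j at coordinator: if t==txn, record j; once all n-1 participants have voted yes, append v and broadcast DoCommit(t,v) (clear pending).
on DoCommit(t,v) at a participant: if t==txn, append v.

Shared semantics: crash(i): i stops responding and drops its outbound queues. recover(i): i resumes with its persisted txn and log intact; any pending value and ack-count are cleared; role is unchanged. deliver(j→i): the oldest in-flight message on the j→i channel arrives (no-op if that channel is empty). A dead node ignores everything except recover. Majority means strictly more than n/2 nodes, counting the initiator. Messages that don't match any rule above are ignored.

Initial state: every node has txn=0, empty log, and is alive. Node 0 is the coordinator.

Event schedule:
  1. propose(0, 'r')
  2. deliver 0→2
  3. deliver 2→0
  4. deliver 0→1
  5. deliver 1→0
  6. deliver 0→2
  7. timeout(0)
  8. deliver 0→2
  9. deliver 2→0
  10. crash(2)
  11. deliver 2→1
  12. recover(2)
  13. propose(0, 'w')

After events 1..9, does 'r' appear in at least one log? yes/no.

yes

e1 propose(0,'r'): 0[coor,t=1,-]
e2 deliver 0→2: 2[part,t=1,-]
e3 deliver 2→0: ·
e4 deliver 0→1: 1[part,t=1,-]
e5 deliver 1→0: 0[coor,t=1,r]
e6 deliver 0→2: 2[part,t=1,r]
e7 timeout(0): 0[coor,t=2,r]
e8 deliver 0→2: 2[part,t=2,r]
e9 deliver 2→0: ·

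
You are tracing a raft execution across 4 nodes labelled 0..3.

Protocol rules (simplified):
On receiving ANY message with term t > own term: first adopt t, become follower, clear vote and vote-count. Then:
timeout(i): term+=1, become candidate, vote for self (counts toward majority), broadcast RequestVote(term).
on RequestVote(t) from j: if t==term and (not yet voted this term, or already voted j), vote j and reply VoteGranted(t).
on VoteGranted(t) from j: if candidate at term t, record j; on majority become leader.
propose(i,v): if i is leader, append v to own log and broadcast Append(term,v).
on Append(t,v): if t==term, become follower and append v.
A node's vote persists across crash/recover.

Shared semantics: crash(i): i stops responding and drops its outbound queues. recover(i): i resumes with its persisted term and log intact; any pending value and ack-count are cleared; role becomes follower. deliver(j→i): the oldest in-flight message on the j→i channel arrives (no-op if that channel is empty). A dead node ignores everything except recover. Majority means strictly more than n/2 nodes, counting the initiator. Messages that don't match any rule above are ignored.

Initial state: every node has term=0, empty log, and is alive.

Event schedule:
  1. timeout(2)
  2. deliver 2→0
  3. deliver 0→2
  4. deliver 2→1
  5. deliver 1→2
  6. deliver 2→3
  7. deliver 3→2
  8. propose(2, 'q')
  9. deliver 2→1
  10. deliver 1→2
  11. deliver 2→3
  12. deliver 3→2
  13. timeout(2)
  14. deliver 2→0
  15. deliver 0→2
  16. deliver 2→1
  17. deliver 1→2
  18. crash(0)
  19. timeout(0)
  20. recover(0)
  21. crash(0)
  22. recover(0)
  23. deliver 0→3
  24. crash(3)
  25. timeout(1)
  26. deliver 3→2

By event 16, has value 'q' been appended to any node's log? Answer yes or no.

yes

after 1 — timeout(2): n2:cand/t1/[-]
after 2 — deliver 2→0: n0:foll/t1/[-]
after 3 — deliver 0→2: ·
after 4 — deliver 2→1: n1:foll/t1/[-]
after 5 — deliver 1→2: n2:lead/t1/[-]
after 6 — deliver 2→3: n3:foll/t1/[-]
after 7 — deliver 3→2: ·
after 8 — propose(2,'q'): n2:lead/t1/[q]
after 9 — deliver 2→1: n1:foll/t1/[q]
after 10 — deliver 1→2: ·
after 11 — deliver 2→3: n3:foll/t1/[q]
after 12 — deliver 3→2: ·
after 13 — timeout(2): n2:cand/t2/[q]
after 14 — deliver 2→0: n0:foll/t1/[q]
after 15 — deliver 0→2: ·
after 16 — deliver 2→1: n1:foll/t2/[q]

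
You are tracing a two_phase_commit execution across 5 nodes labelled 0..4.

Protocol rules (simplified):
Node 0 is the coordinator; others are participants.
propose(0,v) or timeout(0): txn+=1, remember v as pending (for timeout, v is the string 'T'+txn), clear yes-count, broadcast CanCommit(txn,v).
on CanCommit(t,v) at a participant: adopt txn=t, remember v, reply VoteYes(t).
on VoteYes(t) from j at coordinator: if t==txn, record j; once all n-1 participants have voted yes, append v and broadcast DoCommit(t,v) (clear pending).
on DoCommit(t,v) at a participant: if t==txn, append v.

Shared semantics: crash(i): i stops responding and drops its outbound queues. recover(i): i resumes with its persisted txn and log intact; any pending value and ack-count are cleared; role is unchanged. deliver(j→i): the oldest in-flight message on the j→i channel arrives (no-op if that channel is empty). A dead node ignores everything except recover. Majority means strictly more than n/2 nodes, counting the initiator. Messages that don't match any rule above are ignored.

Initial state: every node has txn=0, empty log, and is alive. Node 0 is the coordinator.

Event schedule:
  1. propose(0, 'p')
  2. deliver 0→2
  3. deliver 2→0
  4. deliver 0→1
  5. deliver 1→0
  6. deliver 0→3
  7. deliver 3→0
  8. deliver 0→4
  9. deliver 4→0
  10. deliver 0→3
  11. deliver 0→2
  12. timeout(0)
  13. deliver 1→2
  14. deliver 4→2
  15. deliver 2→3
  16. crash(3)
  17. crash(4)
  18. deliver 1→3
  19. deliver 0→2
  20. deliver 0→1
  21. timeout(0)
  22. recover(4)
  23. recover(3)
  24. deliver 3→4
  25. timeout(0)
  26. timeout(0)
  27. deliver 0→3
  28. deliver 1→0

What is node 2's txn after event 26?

after 1 — propose(0,'p'): n0:coor/t1/[-]
after 2 — deliver 0→2: n2:part/t1/[-]
after 3 — deliver 2→0: ·
after 4 — deliver 0→1: n1:part/t1/[-]
after 5 — deliver 1→0: ·
after 6 — deliver 0→3: n3:part/t1/[-]
after 7 — deliver 3→0: ·
after 8 — deliver 0→4: n4:part/t1/[-]
after 9 — deliver 4→0: n0:coor/t1/[p]
after 10 — deliver 0→3: n3:part/t1/[p]
after 11 — deliver 0→2: n2:part/t1/[p]
after 12 — timeout(0): n0:coor/t2/[p]
after 13 — deliver 1→2: ·
after 14 — deliver 4→2: ·
after 15 — deliver 2→3: ·
after 16 — crash(3): n3:✗part/t1/[p]
after 17 — crash(4): n4:✗part/t1/[-]
after 18 — deliver 1→3: ·
after 19 — deliver 0→2: n2:part/t2/[p]
after 20 — deliver 0→1: n1:part/t1/[p]
after 21 — timeout(0): n0:coor/t3/[p]
after 22 — recover(4): n4:part/t1/[-]
after 23 — recover(3): n3:part/t1/[p]
after 24 — deliver 3→4: ·
after 25 — timeout(0): n0:coor/t4/[p]
after 26 — timeout(0): n0:coor/t5/[p]

2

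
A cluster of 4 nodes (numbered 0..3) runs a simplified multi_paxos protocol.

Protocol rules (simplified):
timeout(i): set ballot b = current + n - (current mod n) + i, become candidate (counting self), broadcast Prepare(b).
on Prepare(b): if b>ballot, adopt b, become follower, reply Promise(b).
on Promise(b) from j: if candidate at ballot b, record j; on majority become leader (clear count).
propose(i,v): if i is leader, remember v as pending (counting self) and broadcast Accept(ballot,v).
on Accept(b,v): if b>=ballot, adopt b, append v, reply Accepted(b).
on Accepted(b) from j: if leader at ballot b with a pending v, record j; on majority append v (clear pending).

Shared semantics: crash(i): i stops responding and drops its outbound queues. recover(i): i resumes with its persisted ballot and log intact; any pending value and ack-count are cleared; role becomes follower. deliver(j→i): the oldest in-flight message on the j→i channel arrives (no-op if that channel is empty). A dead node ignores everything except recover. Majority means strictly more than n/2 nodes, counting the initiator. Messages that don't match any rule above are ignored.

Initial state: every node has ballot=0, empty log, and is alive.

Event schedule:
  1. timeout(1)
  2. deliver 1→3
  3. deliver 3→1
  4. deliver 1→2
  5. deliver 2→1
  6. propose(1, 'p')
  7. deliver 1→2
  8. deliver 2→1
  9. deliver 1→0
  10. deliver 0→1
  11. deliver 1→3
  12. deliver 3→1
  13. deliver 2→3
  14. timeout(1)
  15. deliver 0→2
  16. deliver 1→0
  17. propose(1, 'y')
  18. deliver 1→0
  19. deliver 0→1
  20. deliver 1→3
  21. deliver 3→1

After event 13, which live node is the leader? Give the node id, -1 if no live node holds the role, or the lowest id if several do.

1

e1 timeout(1): 1[cand,b=5,-]
e2 deliver 1→3: 3[foll,b=5,-]
e3 deliver 3→1: ·
e4 deliver 1→2: 2[foll,b=5,-]
e5 deliver 2→1: 1[lead,b=5,-]
e6 propose(1,'p'): ·
e7 deliver 1→2: 2[foll,b=5,p]
e8 deliver 2→1: ·
e9 deliver 1→0: 0[foll,b=5,-]
e10 deliver 0→1: ·
e11 deliver 1→3: 3[foll,b=5,p]
e12 deliver 3→1: 1[lead,b=5,p]
e13 deliver 2→3: ·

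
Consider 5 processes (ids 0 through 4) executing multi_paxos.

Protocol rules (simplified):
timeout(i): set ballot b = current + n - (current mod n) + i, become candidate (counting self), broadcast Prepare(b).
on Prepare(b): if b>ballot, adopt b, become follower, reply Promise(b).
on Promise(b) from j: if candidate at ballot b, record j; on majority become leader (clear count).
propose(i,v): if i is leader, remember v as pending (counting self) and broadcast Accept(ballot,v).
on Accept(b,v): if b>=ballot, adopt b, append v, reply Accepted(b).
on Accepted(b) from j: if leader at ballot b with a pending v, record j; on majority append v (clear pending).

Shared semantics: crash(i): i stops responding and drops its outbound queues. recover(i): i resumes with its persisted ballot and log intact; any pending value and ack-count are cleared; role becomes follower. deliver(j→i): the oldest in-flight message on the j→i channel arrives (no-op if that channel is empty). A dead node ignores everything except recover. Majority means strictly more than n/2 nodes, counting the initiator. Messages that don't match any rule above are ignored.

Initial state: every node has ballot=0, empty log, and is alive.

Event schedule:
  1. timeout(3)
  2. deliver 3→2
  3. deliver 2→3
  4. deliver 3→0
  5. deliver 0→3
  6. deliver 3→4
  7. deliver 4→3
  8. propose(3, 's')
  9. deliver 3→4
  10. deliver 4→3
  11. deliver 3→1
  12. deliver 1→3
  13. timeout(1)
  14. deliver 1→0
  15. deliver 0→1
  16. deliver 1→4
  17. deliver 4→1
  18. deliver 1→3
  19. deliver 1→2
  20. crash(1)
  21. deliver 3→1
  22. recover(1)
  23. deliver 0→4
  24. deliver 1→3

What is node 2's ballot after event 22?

11

after 1 — timeout(3): n3:cand/b8/[-]
after 2 — deliver 3→2: n2:foll/b8/[-]
after 3 — deliver 2→3: ·
after 4 — deliver 3→0: n0:foll/b8/[-]
after 5 — deliver 0→3: n3:lead/b8/[-]
after 6 — deliver 3→4: n4:foll/b8/[-]
after 7 — deliver 4→3: ·
after 8 — propose(3,'s'): ·
after 9 — deliver 3→4: n4:foll/b8/[s]
after 10 — deliver 4→3: ·
after 11 — deliver 3→1: n1:foll/b8/[-]
after 12 — deliver 1→3: ·
after 13 — timeout(1): n1:cand/b11/[-]
after 14 — deliver 1→0: n0:foll/b11/[-]
after 15 — deliver 0→1: ·
after 16 — deliver 1→4: n4:foll/b11/[s]
after 17 — deliver 4→1: n1:lead/b11/[-]
after 18 — deliver 1→3: n3:foll/b11/[-]
after 19 — deliver 1→2: n2:foll/b11/[-]
after 20 — crash(1): n1:✗lead/b11/[-]
after 21 — deliver 3→1: ·
after 22 — recover(1): n1:foll/b11/[-]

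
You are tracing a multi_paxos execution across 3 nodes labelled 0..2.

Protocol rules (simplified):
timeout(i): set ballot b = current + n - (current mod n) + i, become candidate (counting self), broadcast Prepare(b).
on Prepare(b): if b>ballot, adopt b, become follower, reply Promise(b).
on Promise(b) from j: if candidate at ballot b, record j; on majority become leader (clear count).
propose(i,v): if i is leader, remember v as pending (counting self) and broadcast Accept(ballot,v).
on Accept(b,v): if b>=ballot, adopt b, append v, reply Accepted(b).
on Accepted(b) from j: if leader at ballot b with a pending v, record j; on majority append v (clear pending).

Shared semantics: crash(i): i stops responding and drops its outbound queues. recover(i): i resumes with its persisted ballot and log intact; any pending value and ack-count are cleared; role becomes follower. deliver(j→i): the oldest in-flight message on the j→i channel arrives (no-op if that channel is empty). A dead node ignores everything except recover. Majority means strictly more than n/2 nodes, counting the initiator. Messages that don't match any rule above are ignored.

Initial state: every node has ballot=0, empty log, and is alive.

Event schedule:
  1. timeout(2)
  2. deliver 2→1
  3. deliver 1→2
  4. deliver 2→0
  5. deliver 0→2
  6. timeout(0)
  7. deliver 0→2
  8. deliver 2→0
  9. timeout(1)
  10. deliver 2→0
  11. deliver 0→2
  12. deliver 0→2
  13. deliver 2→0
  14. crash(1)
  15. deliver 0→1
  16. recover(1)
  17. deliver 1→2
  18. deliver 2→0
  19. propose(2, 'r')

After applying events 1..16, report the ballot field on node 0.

[1] timeout(2) → N2(cand b5 [-])
[2] deliver 2→1 → N1(foll b5 [-])
[3] deliver 1→2 → N2(lead b5 [-])
[4] deliver 2→0 → N0(foll b5 [-])
[5] deliver 0→2 → ∅
[6] timeout(0) → N0(cand b6 [-])
[7] deliver 0→2 → N2(foll b6 [-])
[8] deliver 2→0 → N0(lead b6 [-])
[9] timeout(1) → N1(cand b7 [-])
[10] deliver 2→0 → ∅
[11] deliver 0→2 → ∅
[12] deliver 0→2 → ∅
[13] deliver 2→0 → ∅
[14] crash(1) → N1(✗cand b7 [-])
[15] deliver 0→1 → ∅
[16] recover(1) → N1(foll b7 [-])

6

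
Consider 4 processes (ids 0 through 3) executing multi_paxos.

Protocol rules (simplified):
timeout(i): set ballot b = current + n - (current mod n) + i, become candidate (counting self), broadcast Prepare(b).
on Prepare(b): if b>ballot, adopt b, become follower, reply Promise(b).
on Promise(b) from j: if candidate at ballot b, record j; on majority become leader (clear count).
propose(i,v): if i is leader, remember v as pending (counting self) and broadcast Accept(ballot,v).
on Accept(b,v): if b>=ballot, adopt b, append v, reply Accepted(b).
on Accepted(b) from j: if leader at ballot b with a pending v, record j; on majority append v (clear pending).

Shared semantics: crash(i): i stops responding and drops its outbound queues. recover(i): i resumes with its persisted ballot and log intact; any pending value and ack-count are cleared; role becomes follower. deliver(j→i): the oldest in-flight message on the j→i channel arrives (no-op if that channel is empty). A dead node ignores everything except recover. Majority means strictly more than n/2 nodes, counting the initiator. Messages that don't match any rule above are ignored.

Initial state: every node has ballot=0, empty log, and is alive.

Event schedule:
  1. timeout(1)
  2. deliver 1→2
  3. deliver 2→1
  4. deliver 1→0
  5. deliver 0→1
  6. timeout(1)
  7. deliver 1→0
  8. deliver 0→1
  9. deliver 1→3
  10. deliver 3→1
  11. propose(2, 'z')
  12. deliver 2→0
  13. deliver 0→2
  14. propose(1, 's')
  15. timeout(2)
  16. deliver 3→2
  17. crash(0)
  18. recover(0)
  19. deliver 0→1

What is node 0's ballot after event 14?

e1 timeout(1): 1[cand,b=5,-]
e2 deliver 1→2: 2[foll,b=5,-]
e3 deliver 2→1: ·
e4 deliver 1→0: 0[foll,b=5,-]
e5 deliver 0→1: 1[lead,b=5,-]
e6 timeout(1): 1[cand,b=9,-]
e7 deliver 1→0: 0[foll,b=9,-]
e8 deliver 0→1: ·
e9 deliver 1→3: 3[foll,b=5,-]
e10 deliver 3→1: ·
e11 propose(2,'z'): ·
e12 deliver 2→0: ·
e13 deliver 0→2: ·
e14 propose(1,'s'): ·

9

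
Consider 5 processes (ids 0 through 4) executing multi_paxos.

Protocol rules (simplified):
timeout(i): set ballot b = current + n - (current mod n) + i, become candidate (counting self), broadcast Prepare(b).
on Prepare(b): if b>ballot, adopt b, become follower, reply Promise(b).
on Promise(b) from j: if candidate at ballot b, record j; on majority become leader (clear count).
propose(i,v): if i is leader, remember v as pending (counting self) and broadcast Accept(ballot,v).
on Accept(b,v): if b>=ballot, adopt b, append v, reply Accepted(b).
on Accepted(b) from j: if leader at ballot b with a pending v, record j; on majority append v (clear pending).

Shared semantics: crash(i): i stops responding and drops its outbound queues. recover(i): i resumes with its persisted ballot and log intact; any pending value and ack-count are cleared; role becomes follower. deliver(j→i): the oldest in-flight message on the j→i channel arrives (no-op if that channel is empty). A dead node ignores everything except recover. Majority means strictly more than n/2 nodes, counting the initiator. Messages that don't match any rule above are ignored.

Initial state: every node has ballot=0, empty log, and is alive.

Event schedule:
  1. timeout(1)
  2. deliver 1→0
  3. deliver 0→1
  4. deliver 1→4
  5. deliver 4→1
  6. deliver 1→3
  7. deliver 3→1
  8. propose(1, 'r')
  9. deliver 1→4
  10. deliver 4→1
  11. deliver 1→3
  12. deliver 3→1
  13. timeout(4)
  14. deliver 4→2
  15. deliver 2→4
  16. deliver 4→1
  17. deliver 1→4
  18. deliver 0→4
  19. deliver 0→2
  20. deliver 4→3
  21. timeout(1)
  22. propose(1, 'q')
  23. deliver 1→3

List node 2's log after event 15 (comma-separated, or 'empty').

e1 timeout(1): 1[cand,b=6,-]
e2 deliver 1→0: 0[foll,b=6,-]
e3 deliver 0→1: ·
e4 deliver 1→4: 4[foll,b=6,-]
e5 deliver 4→1: 1[lead,b=6,-]
e6 deliver 1→3: 3[foll,b=6,-]
e7 deliver 3→1: ·
e8 propose(1,'r'): ·
e9 deliver 1→4: 4[foll,b=6,r]
e10 deliver 4→1: ·
e11 deliver 1→3: 3[foll,b=6,r]
e12 deliver 3→1: 1[lead,b=6,r]
e13 timeout(4): 4[cand,b=14,r]
e14 deliver 4→2: 2[foll,b=14,-]
e15 deliver 2→4: ·

empty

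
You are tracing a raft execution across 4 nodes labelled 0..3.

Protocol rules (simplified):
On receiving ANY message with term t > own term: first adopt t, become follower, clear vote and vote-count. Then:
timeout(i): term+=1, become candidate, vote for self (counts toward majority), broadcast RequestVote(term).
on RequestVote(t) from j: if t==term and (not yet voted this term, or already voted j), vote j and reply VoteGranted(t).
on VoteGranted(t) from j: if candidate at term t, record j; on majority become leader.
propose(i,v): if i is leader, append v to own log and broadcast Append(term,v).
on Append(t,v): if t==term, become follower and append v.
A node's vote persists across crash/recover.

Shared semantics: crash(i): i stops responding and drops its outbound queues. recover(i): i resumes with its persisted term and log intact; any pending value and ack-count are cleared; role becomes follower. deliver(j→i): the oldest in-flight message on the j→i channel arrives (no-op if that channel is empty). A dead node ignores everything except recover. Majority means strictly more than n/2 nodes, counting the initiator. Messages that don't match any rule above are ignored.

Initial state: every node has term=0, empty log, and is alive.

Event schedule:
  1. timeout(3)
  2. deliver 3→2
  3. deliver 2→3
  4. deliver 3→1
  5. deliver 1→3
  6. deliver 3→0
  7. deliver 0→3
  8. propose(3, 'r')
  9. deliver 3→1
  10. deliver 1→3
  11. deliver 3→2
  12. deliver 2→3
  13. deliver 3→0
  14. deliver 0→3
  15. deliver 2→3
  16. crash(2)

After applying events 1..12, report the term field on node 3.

after 1 — timeout(3): n3:cand/t1/[-]
after 2 — deliver 3→2: n2:foll/t1/[-]
after 3 — deliver 2→3: ·
after 4 — deliver 3→1: n1:foll/t1/[-]
after 5 — deliver 1→3: n3:lead/t1/[-]
after 6 — deliver 3→0: n0:foll/t1/[-]
after 7 — deliver 0→3: ·
after 8 — propose(3,'r'): n3:lead/t1/[r]
after 9 — deliver 3→1: n1:foll/t1/[r]
after 10 — deliver 1→3: ·
after 11 — deliver 3→2: n2:foll/t1/[r]
after 12 — deliver 2→3: ·

1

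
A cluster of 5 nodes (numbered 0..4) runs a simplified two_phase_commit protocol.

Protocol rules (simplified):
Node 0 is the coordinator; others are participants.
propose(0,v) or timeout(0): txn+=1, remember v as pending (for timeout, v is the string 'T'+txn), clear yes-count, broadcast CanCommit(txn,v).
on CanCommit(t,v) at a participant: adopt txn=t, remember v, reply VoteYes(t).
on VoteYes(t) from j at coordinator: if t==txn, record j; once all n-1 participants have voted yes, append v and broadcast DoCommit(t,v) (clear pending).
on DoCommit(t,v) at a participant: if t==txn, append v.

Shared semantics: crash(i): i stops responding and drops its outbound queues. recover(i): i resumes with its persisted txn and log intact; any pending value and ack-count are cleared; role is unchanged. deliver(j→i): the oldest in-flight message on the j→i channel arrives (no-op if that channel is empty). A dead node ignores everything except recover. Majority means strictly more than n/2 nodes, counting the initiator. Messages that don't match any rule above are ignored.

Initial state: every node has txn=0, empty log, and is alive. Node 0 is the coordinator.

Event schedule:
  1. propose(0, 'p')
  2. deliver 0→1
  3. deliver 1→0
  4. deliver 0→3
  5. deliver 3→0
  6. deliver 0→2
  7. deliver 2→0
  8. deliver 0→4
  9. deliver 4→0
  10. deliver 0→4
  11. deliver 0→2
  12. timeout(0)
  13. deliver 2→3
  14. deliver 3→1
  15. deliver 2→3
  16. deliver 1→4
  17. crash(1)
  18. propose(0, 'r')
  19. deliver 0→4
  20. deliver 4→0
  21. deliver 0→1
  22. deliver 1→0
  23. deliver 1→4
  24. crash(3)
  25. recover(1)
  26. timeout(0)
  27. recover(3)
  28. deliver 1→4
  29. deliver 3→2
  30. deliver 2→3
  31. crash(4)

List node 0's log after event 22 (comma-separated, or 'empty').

p

step 1 propose(0,'p'): 0={coor,t=1,log=-}
step 2 deliver 0→1: 1={part,t=1,log=-}
step 3 deliver 1→0: —
step 4 deliver 0→3: 3={part,t=1,log=-}
step 5 deliver 3→0: —
step 6 deliver 0→2: 2={part,t=1,log=-}
step 7 deliver 2→0: —
step 8 deliver 0→4: 4={part,t=1,log=-}
step 9 deliver 4→0: 0={coor,t=1,log=p}
step 10 deliver 0→4: 4={part,t=1,log=p}
step 11 deliver 0→2: 2={part,t=1,log=p}
step 12 timeout(0): 0={coor,t=2,log=p}
step 13 deliver 2→3: —
step 14 deliver 3→1: —
step 15 deliver 2→3: —
step 16 deliver 1→4: —
step 17 crash(1): 1={✗part,t=1,log=-}
step 18 propose(0,'r'): 0={coor,t=3,log=p}
step 19 deliver 0→4: 4={part,t=2,log=p}
step 20 deliver 4→0: —
step 21 deliver 0→1: —
step 22 deliver 1→0: —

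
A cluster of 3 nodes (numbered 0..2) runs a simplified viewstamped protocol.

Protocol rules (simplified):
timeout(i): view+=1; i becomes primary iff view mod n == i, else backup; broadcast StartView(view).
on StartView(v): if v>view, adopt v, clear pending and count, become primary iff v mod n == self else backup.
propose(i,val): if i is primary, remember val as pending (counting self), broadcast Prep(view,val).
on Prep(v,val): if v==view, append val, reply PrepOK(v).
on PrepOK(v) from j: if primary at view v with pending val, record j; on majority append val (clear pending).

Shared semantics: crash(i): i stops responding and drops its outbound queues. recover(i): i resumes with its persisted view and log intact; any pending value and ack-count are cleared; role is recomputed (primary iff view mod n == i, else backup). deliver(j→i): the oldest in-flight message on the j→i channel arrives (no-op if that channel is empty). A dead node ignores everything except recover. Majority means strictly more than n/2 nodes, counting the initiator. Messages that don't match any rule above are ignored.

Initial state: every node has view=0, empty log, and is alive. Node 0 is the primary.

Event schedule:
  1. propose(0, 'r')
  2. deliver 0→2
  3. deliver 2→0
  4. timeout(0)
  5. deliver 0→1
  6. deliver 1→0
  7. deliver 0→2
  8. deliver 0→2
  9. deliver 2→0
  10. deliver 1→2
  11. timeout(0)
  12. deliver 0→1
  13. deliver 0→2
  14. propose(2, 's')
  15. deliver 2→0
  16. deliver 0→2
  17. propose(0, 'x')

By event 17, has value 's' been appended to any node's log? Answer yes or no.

1. propose(0,'r'):  nop
2. deliver 0→2:  <2:back v0 r>
3. deliver 2→0:  <0:prim v0 r>
4. timeout(0):  <0:back v1 r>
5. deliver 0→1:  <1:back v0 r>
6. deliver 1→0:  nop
7. deliver 0→2:  <2:back v1 r>
8. deliver 0→2:  nop
9. deliver 2→0:  nop
10. deliver 1→2:  nop
11. timeout(0):  <0:back v2 r>
12. deliver 0→1:  <1:prim v1 r>
13. deliver 0→2:  <2:prim v2 r>
14. propose(2,'s'):  nop
15. deliver 2→0:  <0:back v2 r,s>
16. deliver 0→2:  <2:prim v2 r,s>
17. propose(0,'x'):  nop

yes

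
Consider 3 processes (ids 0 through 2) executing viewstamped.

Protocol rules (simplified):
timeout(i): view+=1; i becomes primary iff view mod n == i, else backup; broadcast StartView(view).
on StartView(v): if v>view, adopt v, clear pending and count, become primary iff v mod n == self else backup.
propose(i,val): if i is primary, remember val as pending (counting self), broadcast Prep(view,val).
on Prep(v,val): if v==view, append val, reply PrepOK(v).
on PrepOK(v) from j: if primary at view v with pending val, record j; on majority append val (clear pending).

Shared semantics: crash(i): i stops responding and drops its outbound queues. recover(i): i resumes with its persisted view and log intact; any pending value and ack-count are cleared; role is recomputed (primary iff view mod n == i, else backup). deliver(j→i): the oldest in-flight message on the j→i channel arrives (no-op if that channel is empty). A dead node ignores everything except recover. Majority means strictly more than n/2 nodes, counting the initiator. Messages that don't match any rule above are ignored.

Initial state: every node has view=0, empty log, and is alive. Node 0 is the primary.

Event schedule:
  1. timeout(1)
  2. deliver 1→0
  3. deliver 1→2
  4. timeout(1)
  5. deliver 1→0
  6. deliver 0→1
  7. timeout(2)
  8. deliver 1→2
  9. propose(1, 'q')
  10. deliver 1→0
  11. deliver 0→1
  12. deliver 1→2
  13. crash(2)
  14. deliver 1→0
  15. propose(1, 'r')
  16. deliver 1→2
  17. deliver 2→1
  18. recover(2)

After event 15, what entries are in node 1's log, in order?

1. timeout(1):  <1:prim v1 ->
2. deliver 1→0:  <0:back v1 ->
3. deliver 1→2:  <2:back v1 ->
4. timeout(1):  <1:back v2 ->
5. deliver 1→0:  <0:back v2 ->
6. deliver 0→1:  nop
7. timeout(2):  <2:prim v2 ->
8. deliver 1→2:  nop
9. propose(1,'q'):  nop
10. deliver 1→0:  nop
11. deliver 0→1:  nop
12. deliver 1→2:  nop
13. crash(2):  <2:✗prim v2 ->
14. deliver 1→0:  nop
15. propose(1,'r'):  nop

empty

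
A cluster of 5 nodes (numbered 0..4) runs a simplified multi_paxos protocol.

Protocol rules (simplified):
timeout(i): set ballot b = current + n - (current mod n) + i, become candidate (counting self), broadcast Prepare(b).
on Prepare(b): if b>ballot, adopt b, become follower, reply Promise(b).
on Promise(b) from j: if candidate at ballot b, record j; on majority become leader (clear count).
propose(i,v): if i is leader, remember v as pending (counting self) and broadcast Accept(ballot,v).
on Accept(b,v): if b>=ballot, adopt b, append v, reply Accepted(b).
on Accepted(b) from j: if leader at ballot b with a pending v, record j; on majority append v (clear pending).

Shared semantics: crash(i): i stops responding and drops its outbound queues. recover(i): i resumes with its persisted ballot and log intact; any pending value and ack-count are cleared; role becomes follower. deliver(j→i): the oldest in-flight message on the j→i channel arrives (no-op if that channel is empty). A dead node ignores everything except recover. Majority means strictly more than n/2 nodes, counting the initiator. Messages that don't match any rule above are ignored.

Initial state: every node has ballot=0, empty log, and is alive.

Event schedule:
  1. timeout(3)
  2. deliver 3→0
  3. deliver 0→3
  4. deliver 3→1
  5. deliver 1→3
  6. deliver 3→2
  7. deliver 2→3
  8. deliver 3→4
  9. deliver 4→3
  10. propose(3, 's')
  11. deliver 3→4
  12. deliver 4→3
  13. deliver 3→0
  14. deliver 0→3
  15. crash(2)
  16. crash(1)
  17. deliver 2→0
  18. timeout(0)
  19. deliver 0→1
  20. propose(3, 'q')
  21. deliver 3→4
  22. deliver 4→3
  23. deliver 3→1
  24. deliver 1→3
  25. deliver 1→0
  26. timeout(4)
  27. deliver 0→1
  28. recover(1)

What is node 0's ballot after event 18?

10

1. timeout(3):  <3:cand b8 ->
2. deliver 3→0:  <0:foll b8 ->
3. deliver 0→3:  nop
4. deliver 3→1:  <1:foll b8 ->
5. deliver 1→3:  <3:lead b8 ->
6. deliver 3→2:  <2:foll b8 ->
7. deliver 2→3:  nop
8. deliver 3→4:  <4:foll b8 ->
9. deliver 4→3:  nop
10. propose(3,'s'):  nop
11. deliver 3→4:  <4:foll b8 s>
12. deliver 4→3:  nop
13. deliver 3→0:  <0:foll b8 s>
14. deliver 0→3:  <3:lead b8 s>
15. crash(2):  <2:✗foll b8 ->
16. crash(1):  <1:✗foll b8 ->
17. deliver 2→0:  nop
18. timeout(0):  <0:cand b10 s>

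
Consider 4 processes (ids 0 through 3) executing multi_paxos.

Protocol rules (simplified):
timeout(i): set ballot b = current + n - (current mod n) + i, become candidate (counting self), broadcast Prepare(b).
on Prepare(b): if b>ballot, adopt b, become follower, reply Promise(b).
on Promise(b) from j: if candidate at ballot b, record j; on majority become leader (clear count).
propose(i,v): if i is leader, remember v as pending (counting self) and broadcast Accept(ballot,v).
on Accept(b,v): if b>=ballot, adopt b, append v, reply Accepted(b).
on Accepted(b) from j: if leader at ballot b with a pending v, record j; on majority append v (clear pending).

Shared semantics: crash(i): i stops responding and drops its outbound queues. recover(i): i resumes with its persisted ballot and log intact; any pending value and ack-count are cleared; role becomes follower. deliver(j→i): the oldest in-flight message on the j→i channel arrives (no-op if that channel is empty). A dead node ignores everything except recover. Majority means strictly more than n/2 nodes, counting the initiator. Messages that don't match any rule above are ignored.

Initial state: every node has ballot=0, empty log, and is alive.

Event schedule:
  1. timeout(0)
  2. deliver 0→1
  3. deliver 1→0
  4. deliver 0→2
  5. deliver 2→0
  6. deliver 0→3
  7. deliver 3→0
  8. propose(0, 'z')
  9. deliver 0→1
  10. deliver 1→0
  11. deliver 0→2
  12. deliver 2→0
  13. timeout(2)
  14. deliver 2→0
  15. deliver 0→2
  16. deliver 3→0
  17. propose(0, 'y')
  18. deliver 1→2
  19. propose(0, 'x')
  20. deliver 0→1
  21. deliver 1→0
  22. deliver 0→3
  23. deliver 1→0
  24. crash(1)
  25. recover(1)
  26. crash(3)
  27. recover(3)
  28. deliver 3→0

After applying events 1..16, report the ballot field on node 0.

10

after 1 — timeout(0): n0:cand/b4/[-]
after 2 — deliver 0→1: n1:foll/b4/[-]
after 3 — deliver 1→0: ·
after 4 — deliver 0→2: n2:foll/b4/[-]
after 5 — deliver 2→0: n0:lead/b4/[-]
after 6 — deliver 0→3: n3:foll/b4/[-]
after 7 — deliver 3→0: ·
after 8 — propose(0,'z'): ·
after 9 — deliver 0→1: n1:foll/b4/[z]
after 10 — deliver 1→0: ·
after 11 — deliver 0→2: n2:foll/b4/[z]
after 12 — deliver 2→0: n0:lead/b4/[z]
after 13 — timeout(2): n2:cand/b10/[z]
after 14 — deliver 2→0: n0:foll/b10/[z]
after 15 — deliver 0→2: ·
after 16 — deliver 3→0: ·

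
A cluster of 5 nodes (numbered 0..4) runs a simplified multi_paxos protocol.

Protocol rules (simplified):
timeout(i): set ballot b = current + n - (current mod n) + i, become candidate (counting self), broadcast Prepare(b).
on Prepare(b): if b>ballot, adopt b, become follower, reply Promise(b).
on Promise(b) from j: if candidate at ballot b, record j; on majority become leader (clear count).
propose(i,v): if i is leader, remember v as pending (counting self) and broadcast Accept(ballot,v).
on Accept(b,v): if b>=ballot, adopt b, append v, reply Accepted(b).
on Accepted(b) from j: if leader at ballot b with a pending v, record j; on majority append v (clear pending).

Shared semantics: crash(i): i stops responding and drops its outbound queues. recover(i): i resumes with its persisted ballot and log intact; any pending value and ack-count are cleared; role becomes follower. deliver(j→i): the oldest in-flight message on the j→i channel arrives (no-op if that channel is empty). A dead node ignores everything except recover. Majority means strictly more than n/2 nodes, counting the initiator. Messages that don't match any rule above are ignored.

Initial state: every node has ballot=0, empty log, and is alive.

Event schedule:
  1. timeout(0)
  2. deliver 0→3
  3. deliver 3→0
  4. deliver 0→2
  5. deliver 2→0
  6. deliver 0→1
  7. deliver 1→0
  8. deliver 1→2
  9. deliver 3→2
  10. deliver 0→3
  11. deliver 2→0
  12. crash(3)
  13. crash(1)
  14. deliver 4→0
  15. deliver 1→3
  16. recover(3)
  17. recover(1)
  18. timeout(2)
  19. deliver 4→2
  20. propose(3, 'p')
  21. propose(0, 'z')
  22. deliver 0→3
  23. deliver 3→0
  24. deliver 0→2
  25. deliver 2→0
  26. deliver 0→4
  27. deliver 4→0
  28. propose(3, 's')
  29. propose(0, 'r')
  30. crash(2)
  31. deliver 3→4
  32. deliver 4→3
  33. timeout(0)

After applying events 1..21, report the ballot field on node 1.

5

after 1 — timeout(0): n0:cand/b5/[-]
after 2 — deliver 0→3: n3:foll/b5/[-]
after 3 — deliver 3→0: ·
after 4 — deliver 0→2: n2:foll/b5/[-]
after 5 — deliver 2→0: n0:lead/b5/[-]
after 6 — deliver 0→1: n1:foll/b5/[-]
after 7 — deliver 1→0: ·
after 8 — deliver 1→2: ·
after 9 — deliver 3→2: ·
after 10 — deliver 0→3: ·
after 11 — deliver 2→0: ·
after 12 — crash(3): n3:✗foll/b5/[-]
after 13 — crash(1): n1:✗foll/b5/[-]
after 14 — deliver 4→0: ·
after 15 — deliver 1→3: ·
after 16 — recover(3): n3:foll/b5/[-]
after 17 — recover(1): n1:foll/b5/[-]
after 18 — timeout(2): n2:cand/b12/[-]
after 19 — deliver 4→2: ·
after 20 — propose(3,'p'): ·
after 21 — propose(0,'z'): ·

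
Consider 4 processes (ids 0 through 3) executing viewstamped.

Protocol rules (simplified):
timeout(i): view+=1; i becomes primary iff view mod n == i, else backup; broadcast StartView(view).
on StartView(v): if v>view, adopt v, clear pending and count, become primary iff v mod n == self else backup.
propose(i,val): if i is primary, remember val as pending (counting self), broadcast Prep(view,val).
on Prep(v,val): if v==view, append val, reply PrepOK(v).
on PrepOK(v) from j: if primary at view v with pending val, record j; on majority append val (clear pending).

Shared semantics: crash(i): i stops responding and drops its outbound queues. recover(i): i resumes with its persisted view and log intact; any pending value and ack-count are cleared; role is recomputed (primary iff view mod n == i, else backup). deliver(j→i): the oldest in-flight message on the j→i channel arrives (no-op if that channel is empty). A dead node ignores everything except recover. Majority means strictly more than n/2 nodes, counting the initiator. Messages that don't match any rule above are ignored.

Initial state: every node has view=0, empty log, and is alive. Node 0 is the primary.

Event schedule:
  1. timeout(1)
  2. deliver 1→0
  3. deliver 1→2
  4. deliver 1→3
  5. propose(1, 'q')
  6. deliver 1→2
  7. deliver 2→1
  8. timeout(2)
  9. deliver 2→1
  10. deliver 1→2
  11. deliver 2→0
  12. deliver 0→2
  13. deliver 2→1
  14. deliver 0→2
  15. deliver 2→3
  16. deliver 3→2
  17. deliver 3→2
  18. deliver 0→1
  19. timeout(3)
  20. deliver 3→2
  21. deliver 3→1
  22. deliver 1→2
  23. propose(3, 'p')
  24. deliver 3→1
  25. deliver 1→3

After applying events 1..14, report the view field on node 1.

e1 timeout(1): 1[prim,v=1,-]
e2 deliver 1→0: 0[back,v=1,-]
e3 deliver 1→2: 2[back,v=1,-]
e4 deliver 1→3: 3[back,v=1,-]
e5 propose(1,'q'): ·
e6 deliver 1→2: 2[back,v=1,q]
e7 deliver 2→1: ·
e8 timeout(2): 2[prim,v=2,q]
e9 deliver 2→1: 1[back,v=2,-]
e10 deliver 1→2: ·
e11 deliver 2→0: 0[back,v=2,-]
e12 deliver 0→2: ·
e13 deliver 2→1: ·
e14 deliver 0→2: ·

2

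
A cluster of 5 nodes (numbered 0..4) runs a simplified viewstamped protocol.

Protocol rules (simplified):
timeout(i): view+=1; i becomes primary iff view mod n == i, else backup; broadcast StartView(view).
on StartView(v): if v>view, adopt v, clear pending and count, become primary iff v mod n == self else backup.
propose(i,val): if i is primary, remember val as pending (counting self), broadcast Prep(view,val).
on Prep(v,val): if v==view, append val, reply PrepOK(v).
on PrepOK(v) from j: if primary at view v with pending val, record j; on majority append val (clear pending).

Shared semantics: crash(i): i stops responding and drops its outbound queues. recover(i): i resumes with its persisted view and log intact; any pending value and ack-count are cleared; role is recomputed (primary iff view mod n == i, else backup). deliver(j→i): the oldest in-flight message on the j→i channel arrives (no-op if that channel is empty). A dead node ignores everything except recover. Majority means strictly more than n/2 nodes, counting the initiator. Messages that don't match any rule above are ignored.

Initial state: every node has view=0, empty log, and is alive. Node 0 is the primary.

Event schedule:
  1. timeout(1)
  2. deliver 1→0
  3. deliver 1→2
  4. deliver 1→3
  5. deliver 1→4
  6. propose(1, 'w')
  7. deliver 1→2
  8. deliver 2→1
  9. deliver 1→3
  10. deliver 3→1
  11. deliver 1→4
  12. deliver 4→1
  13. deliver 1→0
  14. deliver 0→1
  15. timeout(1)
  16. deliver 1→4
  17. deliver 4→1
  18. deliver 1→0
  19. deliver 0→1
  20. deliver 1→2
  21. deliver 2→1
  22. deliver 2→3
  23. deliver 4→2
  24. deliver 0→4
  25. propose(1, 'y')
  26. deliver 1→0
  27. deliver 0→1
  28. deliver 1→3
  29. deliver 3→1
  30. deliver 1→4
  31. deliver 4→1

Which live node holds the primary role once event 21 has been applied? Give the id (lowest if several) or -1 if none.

after 1 — timeout(1): n1:prim/v1/[-]
after 2 — deliver 1→0: n0:back/v1/[-]
after 3 — deliver 1→2: n2:back/v1/[-]
after 4 — deliver 1→3: n3:back/v1/[-]
after 5 — deliver 1→4: n4:back/v1/[-]
after 6 — propose(1,'w'): ·
after 7 — deliver 1→2: n2:back/v1/[w]
after 8 — deliver 2→1: ·
after 9 — deliver 1→3: n3:back/v1/[w]
after 10 — deliver 3→1: n1:prim/v1/[w]
after 11 — deliver 1→4: n4:back/v1/[w]
after 12 — deliver 4→1: ·
after 13 — deliver 1→0: n0:back/v1/[w]
after 14 — deliver 0→1: ·
after 15 — timeout(1): n1:back/v2/[w]
after 16 — deliver 1→4: n4:back/v2/[w]
after 17 — deliver 4→1: ·
after 18 — deliver 1→0: n0:back/v2/[w]
after 19 — deliver 0→1: ·
after 20 — deliver 1→2: n2:prim/v2/[w]
after 21 — deliver 2→1: ·

2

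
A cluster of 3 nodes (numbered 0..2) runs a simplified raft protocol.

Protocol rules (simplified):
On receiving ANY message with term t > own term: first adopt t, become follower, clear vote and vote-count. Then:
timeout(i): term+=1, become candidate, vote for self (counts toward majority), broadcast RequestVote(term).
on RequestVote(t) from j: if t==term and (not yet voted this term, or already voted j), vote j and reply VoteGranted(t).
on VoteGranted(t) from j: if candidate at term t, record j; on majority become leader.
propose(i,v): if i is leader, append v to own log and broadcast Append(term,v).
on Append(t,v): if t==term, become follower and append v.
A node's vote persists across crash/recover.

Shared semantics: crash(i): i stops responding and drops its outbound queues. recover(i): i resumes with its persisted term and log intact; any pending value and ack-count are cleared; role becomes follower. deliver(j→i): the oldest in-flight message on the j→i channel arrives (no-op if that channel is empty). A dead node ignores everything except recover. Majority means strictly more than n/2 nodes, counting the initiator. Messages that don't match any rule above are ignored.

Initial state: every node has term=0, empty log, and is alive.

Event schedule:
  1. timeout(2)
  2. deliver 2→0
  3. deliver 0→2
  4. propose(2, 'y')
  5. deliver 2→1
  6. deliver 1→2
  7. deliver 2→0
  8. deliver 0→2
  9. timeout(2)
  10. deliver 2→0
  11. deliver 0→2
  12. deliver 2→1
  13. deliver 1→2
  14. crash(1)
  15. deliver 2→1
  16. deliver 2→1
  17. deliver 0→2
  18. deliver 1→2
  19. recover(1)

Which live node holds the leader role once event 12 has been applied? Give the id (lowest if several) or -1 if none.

2

step 1 timeout(2): 2={cand,t=1,log=-}
step 2 deliver 2→0: 0={foll,t=1,log=-}
step 3 deliver 0→2: 2={lead,t=1,log=-}
step 4 propose(2,'y'): 2={lead,t=1,log=y}
step 5 deliver 2→1: 1={foll,t=1,log=-}
step 6 deliver 1→2: —
step 7 deliver 2→0: 0={foll,t=1,log=y}
step 8 deliver 0→2: —
step 9 timeout(2): 2={cand,t=2,log=y}
step 10 deliver 2→0: 0={foll,t=2,log=y}
step 11 deliver 0→2: 2={lead,t=2,log=y}
step 12 deliver 2→1: 1={foll,t=1,log=y}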